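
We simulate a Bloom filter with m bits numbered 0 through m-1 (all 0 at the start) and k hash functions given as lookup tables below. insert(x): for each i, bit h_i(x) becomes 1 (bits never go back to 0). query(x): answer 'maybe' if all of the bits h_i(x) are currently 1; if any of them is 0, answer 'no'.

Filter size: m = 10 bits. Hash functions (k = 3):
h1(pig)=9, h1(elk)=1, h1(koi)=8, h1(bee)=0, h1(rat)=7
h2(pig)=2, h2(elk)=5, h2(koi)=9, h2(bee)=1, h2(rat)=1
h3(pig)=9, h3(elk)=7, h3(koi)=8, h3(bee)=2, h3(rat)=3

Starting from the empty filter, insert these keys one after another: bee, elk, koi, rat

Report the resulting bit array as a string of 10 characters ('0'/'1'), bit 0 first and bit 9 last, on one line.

Answer: 1111010111

Derivation:
Start: bits=0000000000
After insert 'bee': sets bits 0 1 2 -> bits=1110000000
After insert 'elk': sets bits 1 5 7 -> bits=1110010100
After insert 'koi': sets bits 8 9 -> bits=1110010111
After insert 'rat': sets bits 1 3 7 -> bits=1111010111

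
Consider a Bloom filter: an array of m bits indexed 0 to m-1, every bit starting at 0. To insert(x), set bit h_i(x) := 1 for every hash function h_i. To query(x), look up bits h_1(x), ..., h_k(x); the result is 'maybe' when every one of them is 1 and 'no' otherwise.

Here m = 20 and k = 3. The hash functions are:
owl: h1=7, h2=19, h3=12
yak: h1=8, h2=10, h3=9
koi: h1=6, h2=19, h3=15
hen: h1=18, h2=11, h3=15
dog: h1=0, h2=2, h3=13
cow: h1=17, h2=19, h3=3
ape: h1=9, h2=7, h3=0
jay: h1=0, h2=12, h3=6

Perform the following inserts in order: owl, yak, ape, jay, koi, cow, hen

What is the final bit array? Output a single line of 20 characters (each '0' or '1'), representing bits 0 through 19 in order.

Answer: 10010011111110010111

Derivation:
Start: bits=00000000000000000000
After insert 'owl': sets bits 7 12 19 -> bits=00000001000010000001
After insert 'yak': sets bits 8 9 10 -> bits=00000001111010000001
After insert 'ape': sets bits 0 7 9 -> bits=10000001111010000001
After insert 'jay': sets bits 0 6 12 -> bits=10000011111010000001
After insert 'koi': sets bits 6 15 19 -> bits=10000011111010010001
After insert 'cow': sets bits 3 17 19 -> bits=10010011111010010101
After insert 'hen': sets bits 11 15 18 -> bits=10010011111110010111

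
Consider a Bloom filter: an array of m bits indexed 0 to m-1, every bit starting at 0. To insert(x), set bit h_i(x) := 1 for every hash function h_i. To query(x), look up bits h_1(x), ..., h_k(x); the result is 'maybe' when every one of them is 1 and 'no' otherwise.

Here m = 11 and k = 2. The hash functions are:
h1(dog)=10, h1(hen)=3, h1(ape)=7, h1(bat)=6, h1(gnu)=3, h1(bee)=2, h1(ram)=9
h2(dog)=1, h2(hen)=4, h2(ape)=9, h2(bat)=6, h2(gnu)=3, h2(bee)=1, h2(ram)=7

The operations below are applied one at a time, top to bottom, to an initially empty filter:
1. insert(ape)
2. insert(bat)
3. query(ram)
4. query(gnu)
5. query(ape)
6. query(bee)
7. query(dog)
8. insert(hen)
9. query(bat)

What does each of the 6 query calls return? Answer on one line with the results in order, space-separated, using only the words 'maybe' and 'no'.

Answer: maybe no maybe no no maybe

Derivation:
Start: bits=00000000000
Op 1: insert ape -> sets bits 7 9 -> bits=00000001010
Op 2: insert bat -> sets bits 6 -> bits=00000011010
Op 3: query ram -> checks bit7=1, bit9=1 (all 1) -> maybe
Op 4: query gnu -> checks bit3=0 (has a 0) -> no
Op 5: query ape -> checks bit7=1, bit9=1 (all 1) -> maybe
Op 6: query bee -> checks bit1=0, bit2=0 (has a 0) -> no
Op 7: query dog -> checks bit1=0, bit10=0 (has a 0) -> no
Op 8: insert hen -> sets bits 3 4 -> bits=00011011010
Op 9: query bat -> checks bit6=1 (all 1) -> maybe
Query results in order: maybe no maybe no no maybe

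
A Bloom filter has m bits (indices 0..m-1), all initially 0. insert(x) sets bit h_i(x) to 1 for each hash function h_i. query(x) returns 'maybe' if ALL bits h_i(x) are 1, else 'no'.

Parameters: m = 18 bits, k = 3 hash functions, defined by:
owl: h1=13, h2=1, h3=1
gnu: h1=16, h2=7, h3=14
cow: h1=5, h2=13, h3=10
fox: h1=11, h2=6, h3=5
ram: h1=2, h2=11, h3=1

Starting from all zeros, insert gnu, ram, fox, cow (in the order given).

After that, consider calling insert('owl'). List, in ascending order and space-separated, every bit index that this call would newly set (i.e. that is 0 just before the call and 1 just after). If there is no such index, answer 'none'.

Answer: none

Derivation:
Start: bits=000000000000000000
After insert 'gnu': sets bits 7 14 16 -> bits=000000010000001010
After insert 'ram': sets bits 1 2 11 -> bits=011000010001001010
After insert 'fox': sets bits 5 6 11 -> bits=011001110001001010
After insert 'cow': sets bits 5 10 13 -> bits=011001110011011010
insert 'owl' would touch bits 1 13; currently bit1=1, bit13=1
Bits that are 0 among those (would change 0->1): none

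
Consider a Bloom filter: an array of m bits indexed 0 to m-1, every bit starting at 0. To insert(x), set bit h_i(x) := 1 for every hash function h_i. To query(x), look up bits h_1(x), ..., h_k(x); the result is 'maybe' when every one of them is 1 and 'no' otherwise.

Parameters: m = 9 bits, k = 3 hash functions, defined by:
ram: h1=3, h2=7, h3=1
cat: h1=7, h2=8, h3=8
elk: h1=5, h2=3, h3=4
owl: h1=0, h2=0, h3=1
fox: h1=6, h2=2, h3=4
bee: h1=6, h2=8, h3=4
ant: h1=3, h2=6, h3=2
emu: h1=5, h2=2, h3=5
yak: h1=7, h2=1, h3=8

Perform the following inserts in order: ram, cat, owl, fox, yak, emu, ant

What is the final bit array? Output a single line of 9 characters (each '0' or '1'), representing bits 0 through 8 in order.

Start: bits=000000000
After insert 'ram': sets bits 1 3 7 -> bits=010100010
After insert 'cat': sets bits 7 8 -> bits=010100011
After insert 'owl': sets bits 0 1 -> bits=110100011
After insert 'fox': sets bits 2 4 6 -> bits=111110111
After insert 'yak': sets bits 1 7 8 -> bits=111110111
After insert 'emu': sets bits 2 5 -> bits=111111111
After insert 'ant': sets bits 2 3 6 -> bits=111111111

Answer: 111111111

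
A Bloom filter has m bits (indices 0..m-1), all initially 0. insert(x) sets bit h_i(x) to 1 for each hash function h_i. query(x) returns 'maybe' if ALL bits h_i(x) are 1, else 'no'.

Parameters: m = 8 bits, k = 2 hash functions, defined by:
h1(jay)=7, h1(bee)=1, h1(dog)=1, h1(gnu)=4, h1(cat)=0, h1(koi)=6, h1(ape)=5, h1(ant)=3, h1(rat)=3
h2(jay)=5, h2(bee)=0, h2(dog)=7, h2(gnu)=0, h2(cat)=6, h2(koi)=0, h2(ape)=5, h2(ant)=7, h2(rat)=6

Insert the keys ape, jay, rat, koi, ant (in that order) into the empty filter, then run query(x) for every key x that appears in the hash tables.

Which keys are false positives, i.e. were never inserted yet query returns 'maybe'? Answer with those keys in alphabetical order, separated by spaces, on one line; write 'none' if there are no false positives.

Answer: cat

Derivation:
Start: bits=00000000
After insert 'ape': sets bits 5 -> bits=00000100
After insert 'jay': sets bits 5 7 -> bits=00000101
After insert 'rat': sets bits 3 6 -> bits=00010111
After insert 'koi': sets bits 0 6 -> bits=10010111
After insert 'ant': sets bits 3 7 -> bits=10010111
Not inserted: bee cat dog gnu — query each against bits=10010111:
query bee: checks bit0=1, bit1=0 (has a 0) -> no => not a false positive
query cat: checks bit0=1, bit6=1 (all 1) -> maybe => FALSE POSITIVE
query dog: checks bit1=0, bit7=1 (has a 0) -> no => not a false positive
query gnu: checks bit0=1, bit4=0 (has a 0) -> no => not a false positive
False positives (alphabetical): cat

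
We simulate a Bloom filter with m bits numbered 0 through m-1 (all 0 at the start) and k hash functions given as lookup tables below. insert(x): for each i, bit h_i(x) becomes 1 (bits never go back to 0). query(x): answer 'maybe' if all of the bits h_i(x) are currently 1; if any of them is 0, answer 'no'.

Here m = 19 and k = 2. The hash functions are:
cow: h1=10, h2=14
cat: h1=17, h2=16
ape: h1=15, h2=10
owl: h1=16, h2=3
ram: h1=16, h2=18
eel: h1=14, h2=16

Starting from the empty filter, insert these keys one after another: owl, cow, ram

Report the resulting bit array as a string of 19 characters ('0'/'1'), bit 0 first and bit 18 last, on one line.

Answer: 0001000000100010101

Derivation:
Start: bits=0000000000000000000
After insert 'owl': sets bits 3 16 -> bits=0001000000000000100
After insert 'cow': sets bits 10 14 -> bits=0001000000100010100
After insert 'ram': sets bits 16 18 -> bits=0001000000100010101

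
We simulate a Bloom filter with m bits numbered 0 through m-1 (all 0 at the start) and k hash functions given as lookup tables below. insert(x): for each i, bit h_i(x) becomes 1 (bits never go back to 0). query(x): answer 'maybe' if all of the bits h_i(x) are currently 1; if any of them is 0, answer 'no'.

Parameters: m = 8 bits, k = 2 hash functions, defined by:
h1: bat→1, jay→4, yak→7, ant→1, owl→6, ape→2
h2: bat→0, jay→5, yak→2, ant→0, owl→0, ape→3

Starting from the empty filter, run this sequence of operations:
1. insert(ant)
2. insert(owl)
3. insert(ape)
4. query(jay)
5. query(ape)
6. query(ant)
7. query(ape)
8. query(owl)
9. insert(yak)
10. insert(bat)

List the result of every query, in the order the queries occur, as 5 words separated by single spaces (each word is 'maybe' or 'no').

Answer: no maybe maybe maybe maybe

Derivation:
Start: bits=00000000
Op 1: insert ant -> sets bits 0 1 -> bits=11000000
Op 2: insert owl -> sets bits 0 6 -> bits=11000010
Op 3: insert ape -> sets bits 2 3 -> bits=11110010
Op 4: query jay -> checks bit4=0, bit5=0 (has a 0) -> no
Op 5: query ape -> checks bit2=1, bit3=1 (all 1) -> maybe
Op 6: query ant -> checks bit0=1, bit1=1 (all 1) -> maybe
Op 7: query ape -> checks bit2=1, bit3=1 (all 1) -> maybe
Op 8: query owl -> checks bit0=1, bit6=1 (all 1) -> maybe
Op 9: insert yak -> sets bits 2 7 -> bits=11110011
Op 10: insert bat -> sets bits 0 1 -> bits=11110011
Query results in order: no maybe maybe maybe maybe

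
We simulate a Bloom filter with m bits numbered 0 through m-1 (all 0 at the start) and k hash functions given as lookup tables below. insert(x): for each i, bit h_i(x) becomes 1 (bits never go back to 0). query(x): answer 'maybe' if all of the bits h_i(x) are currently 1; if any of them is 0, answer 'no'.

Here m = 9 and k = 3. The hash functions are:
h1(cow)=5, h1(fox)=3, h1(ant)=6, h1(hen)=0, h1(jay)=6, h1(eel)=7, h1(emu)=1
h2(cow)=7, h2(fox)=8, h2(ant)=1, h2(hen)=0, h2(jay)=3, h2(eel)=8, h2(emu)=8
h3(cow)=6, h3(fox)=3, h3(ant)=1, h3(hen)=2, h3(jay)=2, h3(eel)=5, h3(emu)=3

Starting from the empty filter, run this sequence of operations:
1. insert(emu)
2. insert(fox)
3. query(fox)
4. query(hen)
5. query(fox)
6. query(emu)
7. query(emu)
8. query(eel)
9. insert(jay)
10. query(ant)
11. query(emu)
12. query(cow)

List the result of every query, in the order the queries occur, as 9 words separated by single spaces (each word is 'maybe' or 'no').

Start: bits=000000000
Op 1: insert emu -> sets bits 1 3 8 -> bits=010100001
Op 2: insert fox -> sets bits 3 8 -> bits=010100001
Op 3: query fox -> checks bit3=1, bit8=1 (all 1) -> maybe
Op 4: query hen -> checks bit0=0, bit2=0 (has a 0) -> no
Op 5: query fox -> checks bit3=1, bit8=1 (all 1) -> maybe
Op 6: query emu -> checks bit1=1, bit3=1, bit8=1 (all 1) -> maybe
Op 7: query emu -> checks bit1=1, bit3=1, bit8=1 (all 1) -> maybe
Op 8: query eel -> checks bit5=0, bit7=0, bit8=1 (has a 0) -> no
Op 9: insert jay -> sets bits 2 3 6 -> bits=011100101
Op 10: query ant -> checks bit1=1, bit6=1 (all 1) -> maybe
Op 11: query emu -> checks bit1=1, bit3=1, bit8=1 (all 1) -> maybe
Op 12: query cow -> checks bit5=0, bit6=1, bit7=0 (has a 0) -> no
Query results in order: maybe no maybe maybe maybe no maybe maybe no

Answer: maybe no maybe maybe maybe no maybe maybe no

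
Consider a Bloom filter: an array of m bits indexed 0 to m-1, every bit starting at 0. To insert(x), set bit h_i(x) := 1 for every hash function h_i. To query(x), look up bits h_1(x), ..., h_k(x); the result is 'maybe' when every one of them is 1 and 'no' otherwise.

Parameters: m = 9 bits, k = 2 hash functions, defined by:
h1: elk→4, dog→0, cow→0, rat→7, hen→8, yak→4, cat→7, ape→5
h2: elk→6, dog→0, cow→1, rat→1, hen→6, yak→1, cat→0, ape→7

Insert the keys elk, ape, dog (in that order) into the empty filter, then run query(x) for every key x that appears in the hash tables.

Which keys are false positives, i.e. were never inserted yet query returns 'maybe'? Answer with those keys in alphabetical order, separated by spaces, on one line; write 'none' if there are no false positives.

Answer: cat

Derivation:
Start: bits=000000000
After insert 'elk': sets bits 4 6 -> bits=000010100
After insert 'ape': sets bits 5 7 -> bits=000011110
After insert 'dog': sets bits 0 -> bits=100011110
Not inserted: cat cow hen rat yak — query each against bits=100011110:
query cat: checks bit0=1, bit7=1 (all 1) -> maybe => FALSE POSITIVE
query cow: checks bit0=1, bit1=0 (has a 0) -> no => not a false positive
query hen: checks bit6=1, bit8=0 (has a 0) -> no => not a false positive
query rat: checks bit1=0, bit7=1 (has a 0) -> no => not a false positive
query yak: checks bit1=0, bit4=1 (has a 0) -> no => not a false positive
False positives (alphabetical): cat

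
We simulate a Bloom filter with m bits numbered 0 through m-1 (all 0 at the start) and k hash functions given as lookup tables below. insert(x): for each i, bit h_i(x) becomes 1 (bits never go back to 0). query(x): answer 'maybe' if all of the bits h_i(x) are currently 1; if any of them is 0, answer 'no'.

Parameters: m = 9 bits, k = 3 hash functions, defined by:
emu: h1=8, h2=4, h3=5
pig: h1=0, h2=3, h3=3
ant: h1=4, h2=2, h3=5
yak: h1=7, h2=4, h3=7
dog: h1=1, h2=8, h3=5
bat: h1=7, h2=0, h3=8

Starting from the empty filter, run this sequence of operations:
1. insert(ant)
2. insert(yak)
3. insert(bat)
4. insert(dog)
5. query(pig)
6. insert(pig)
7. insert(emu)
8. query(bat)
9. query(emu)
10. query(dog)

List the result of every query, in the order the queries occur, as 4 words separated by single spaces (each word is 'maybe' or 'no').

Answer: no maybe maybe maybe

Derivation:
Start: bits=000000000
Op 1: insert ant -> sets bits 2 4 5 -> bits=001011000
Op 2: insert yak -> sets bits 4 7 -> bits=001011010
Op 3: insert bat -> sets bits 0 7 8 -> bits=101011011
Op 4: insert dog -> sets bits 1 5 8 -> bits=111011011
Op 5: query pig -> checks bit0=1, bit3=0 (has a 0) -> no
Op 6: insert pig -> sets bits 0 3 -> bits=111111011
Op 7: insert emu -> sets bits 4 5 8 -> bits=111111011
Op 8: query bat -> checks bit0=1, bit7=1, bit8=1 (all 1) -> maybe
Op 9: query emu -> checks bit4=1, bit5=1, bit8=1 (all 1) -> maybe
Op 10: query dog -> checks bit1=1, bit5=1, bit8=1 (all 1) -> maybe
Query results in order: no maybe maybe maybe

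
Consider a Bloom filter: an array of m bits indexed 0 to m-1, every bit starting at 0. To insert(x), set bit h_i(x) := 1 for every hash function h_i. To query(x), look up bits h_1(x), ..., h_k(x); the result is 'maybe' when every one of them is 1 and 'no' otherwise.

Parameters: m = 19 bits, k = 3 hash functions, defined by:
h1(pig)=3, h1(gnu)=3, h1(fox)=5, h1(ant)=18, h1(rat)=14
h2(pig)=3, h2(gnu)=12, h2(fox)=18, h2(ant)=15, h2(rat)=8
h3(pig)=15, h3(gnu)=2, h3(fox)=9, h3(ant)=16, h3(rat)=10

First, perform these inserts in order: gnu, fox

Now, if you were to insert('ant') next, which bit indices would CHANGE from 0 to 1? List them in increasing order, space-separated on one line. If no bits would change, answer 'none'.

Answer: 15 16

Derivation:
Start: bits=0000000000000000000
After insert 'gnu': sets bits 2 3 12 -> bits=0011000000001000000
After insert 'fox': sets bits 5 9 18 -> bits=0011010001001000001
insert 'ant' would touch bits 15 16 18; currently bit15=0, bit16=0, bit18=1
Bits that are 0 among those (would change 0->1): 15 16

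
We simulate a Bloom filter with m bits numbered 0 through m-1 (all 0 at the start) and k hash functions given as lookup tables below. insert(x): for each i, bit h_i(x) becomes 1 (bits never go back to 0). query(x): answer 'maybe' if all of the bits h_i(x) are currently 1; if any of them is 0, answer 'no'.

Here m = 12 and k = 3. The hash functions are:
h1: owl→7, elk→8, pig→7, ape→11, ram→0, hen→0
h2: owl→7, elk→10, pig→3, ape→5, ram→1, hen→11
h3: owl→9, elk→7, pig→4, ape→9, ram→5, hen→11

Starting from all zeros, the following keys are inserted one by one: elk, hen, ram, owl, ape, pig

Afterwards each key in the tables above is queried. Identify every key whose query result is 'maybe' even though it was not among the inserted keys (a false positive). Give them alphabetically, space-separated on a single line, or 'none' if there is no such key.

Answer: none

Derivation:
Start: bits=000000000000
After insert 'elk': sets bits 7 8 10 -> bits=000000011010
After insert 'hen': sets bits 0 11 -> bits=100000011011
After insert 'ram': sets bits 0 1 5 -> bits=110001011011
After insert 'owl': sets bits 7 9 -> bits=110001011111
After insert 'ape': sets bits 5 9 11 -> bits=110001011111
After insert 'pig': sets bits 3 4 7 -> bits=110111011111
Not inserted: (none) — query each against bits=110111011111:
False positives (alphabetical): none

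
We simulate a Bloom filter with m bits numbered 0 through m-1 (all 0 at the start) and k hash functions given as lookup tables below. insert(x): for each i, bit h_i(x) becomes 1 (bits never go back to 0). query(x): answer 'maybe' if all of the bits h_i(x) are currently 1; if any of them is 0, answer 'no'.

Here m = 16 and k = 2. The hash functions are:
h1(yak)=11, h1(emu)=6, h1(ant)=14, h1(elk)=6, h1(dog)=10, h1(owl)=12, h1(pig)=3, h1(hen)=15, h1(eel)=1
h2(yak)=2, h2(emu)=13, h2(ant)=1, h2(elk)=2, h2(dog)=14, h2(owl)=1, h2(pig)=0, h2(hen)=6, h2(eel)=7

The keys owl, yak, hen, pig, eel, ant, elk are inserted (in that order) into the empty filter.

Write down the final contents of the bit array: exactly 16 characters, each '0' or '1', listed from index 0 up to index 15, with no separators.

Answer: 1111001100011011

Derivation:
Start: bits=0000000000000000
After insert 'owl': sets bits 1 12 -> bits=0100000000001000
After insert 'yak': sets bits 2 11 -> bits=0110000000011000
After insert 'hen': sets bits 6 15 -> bits=0110001000011001
After insert 'pig': sets bits 0 3 -> bits=1111001000011001
After insert 'eel': sets bits 1 7 -> bits=1111001100011001
After insert 'ant': sets bits 1 14 -> bits=1111001100011011
After insert 'elk': sets bits 2 6 -> bits=1111001100011011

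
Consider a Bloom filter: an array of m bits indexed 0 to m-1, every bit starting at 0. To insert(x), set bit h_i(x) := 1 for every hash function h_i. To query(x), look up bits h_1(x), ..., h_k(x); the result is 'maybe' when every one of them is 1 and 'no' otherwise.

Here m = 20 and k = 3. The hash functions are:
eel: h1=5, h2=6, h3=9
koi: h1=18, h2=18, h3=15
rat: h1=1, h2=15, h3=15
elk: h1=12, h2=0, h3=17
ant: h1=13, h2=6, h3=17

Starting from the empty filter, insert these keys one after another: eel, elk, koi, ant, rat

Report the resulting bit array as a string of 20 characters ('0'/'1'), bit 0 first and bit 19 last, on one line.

Answer: 11000110010011010110

Derivation:
Start: bits=00000000000000000000
After insert 'eel': sets bits 5 6 9 -> bits=00000110010000000000
After insert 'elk': sets bits 0 12 17 -> bits=10000110010010000100
After insert 'koi': sets bits 15 18 -> bits=10000110010010010110
After insert 'ant': sets bits 6 13 17 -> bits=10000110010011010110
After insert 'rat': sets bits 1 15 -> bits=11000110010011010110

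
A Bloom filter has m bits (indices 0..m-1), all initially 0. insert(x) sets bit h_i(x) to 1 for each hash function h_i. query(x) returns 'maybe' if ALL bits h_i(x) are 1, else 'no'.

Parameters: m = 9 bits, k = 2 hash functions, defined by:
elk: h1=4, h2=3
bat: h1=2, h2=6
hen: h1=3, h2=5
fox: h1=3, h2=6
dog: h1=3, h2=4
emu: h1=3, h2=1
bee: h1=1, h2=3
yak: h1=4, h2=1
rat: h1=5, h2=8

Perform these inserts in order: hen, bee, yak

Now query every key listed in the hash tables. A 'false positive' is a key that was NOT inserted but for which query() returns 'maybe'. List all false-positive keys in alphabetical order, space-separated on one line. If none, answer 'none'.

Answer: dog elk emu

Derivation:
Start: bits=000000000
After insert 'hen': sets bits 3 5 -> bits=000101000
After insert 'bee': sets bits 1 3 -> bits=010101000
After insert 'yak': sets bits 1 4 -> bits=010111000
Not inserted: bat dog elk emu fox rat — query each against bits=010111000:
query bat: checks bit2=0, bit6=0 (has a 0) -> no => not a false positive
query dog: checks bit3=1, bit4=1 (all 1) -> maybe => FALSE POSITIVE
query elk: checks bit3=1, bit4=1 (all 1) -> maybe => FALSE POSITIVE
query emu: checks bit1=1, bit3=1 (all 1) -> maybe => FALSE POSITIVE
query fox: checks bit3=1, bit6=0 (has a 0) -> no => not a false positive
query rat: checks bit5=1, bit8=0 (has a 0) -> no => not a false positive
False positives (alphabetical): dog elk emu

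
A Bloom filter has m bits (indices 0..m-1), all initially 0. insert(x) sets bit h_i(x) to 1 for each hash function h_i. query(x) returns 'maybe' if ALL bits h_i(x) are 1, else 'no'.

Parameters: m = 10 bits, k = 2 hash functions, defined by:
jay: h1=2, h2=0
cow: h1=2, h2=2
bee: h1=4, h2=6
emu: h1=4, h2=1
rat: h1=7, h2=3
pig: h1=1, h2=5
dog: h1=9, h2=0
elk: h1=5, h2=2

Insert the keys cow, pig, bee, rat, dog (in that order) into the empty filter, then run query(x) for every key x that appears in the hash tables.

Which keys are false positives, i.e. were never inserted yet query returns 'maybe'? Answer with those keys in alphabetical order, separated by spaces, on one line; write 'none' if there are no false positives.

Start: bits=0000000000
After insert 'cow': sets bits 2 -> bits=0010000000
After insert 'pig': sets bits 1 5 -> bits=0110010000
After insert 'bee': sets bits 4 6 -> bits=0110111000
After insert 'rat': sets bits 3 7 -> bits=0111111100
After insert 'dog': sets bits 0 9 -> bits=1111111101
Not inserted: elk emu jay — query each against bits=1111111101:
query elk: checks bit2=1, bit5=1 (all 1) -> maybe => FALSE POSITIVE
query emu: checks bit1=1, bit4=1 (all 1) -> maybe => FALSE POSITIVE
query jay: checks bit0=1, bit2=1 (all 1) -> maybe => FALSE POSITIVE
False positives (alphabetical): elk emu jay

Answer: elk emu jay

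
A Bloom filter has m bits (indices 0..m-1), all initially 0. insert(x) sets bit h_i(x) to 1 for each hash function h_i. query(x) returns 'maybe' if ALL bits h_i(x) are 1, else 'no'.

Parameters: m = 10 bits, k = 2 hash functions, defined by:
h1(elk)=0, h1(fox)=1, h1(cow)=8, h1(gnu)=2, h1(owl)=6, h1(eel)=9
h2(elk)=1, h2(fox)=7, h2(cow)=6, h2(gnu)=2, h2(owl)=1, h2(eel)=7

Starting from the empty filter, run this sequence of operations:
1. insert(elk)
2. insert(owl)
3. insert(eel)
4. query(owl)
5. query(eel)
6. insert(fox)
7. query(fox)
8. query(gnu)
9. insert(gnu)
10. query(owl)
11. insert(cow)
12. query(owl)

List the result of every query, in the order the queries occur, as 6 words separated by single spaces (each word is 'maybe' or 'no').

Answer: maybe maybe maybe no maybe maybe

Derivation:
Start: bits=0000000000
Op 1: insert elk -> sets bits 0 1 -> bits=1100000000
Op 2: insert owl -> sets bits 1 6 -> bits=1100001000
Op 3: insert eel -> sets bits 7 9 -> bits=1100001101
Op 4: query owl -> checks bit1=1, bit6=1 (all 1) -> maybe
Op 5: query eel -> checks bit7=1, bit9=1 (all 1) -> maybe
Op 6: insert fox -> sets bits 1 7 -> bits=1100001101
Op 7: query fox -> checks bit1=1, bit7=1 (all 1) -> maybe
Op 8: query gnu -> checks bit2=0 (has a 0) -> no
Op 9: insert gnu -> sets bits 2 -> bits=1110001101
Op 10: query owl -> checks bit1=1, bit6=1 (all 1) -> maybe
Op 11: insert cow -> sets bits 6 8 -> bits=1110001111
Op 12: query owl -> checks bit1=1, bit6=1 (all 1) -> maybe
Query results in order: maybe maybe maybe no maybe maybe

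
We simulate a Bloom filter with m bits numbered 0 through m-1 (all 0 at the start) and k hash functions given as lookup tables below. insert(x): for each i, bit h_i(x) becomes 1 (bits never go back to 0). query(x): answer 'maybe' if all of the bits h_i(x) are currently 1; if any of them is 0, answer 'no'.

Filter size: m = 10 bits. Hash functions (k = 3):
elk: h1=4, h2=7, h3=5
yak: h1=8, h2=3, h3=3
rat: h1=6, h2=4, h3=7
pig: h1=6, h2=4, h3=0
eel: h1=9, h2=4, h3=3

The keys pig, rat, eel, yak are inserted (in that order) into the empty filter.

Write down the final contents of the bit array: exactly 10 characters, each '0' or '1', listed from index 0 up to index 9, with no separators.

Start: bits=0000000000
After insert 'pig': sets bits 0 4 6 -> bits=1000101000
After insert 'rat': sets bits 4 6 7 -> bits=1000101100
After insert 'eel': sets bits 3 4 9 -> bits=1001101101
After insert 'yak': sets bits 3 8 -> bits=1001101111

Answer: 1001101111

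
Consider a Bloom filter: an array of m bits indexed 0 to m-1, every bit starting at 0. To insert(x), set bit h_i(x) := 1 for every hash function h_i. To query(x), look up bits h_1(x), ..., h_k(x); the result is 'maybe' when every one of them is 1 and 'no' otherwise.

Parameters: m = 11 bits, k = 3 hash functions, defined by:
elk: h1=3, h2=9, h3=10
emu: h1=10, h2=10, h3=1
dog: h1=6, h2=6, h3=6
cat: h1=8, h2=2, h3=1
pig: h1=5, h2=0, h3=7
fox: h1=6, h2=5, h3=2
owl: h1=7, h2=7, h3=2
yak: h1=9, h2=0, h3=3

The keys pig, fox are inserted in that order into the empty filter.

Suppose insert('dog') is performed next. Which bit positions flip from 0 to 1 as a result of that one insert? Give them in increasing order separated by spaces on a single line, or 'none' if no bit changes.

Answer: none

Derivation:
Start: bits=00000000000
After insert 'pig': sets bits 0 5 7 -> bits=10000101000
After insert 'fox': sets bits 2 5 6 -> bits=10100111000
insert 'dog' would touch bits 6; currently bit6=1
Bits that are 0 among those (would change 0->1): none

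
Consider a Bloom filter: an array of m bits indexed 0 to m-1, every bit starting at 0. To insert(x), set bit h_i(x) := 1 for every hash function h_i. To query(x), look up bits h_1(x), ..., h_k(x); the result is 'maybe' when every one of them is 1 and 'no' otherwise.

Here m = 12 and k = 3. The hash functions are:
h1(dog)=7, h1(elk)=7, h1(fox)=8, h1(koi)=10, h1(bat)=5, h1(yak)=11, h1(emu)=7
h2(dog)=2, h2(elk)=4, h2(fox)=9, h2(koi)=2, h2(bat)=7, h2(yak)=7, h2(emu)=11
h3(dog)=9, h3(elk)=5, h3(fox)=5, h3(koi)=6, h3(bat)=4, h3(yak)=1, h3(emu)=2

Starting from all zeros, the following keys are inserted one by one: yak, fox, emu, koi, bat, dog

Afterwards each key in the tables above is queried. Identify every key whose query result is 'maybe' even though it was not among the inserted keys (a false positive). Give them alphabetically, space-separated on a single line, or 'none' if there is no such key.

Start: bits=000000000000
After insert 'yak': sets bits 1 7 11 -> bits=010000010001
After insert 'fox': sets bits 5 8 9 -> bits=010001011101
After insert 'emu': sets bits 2 7 11 -> bits=011001011101
After insert 'koi': sets bits 2 6 10 -> bits=011001111111
After insert 'bat': sets bits 4 5 7 -> bits=011011111111
After insert 'dog': sets bits 2 7 9 -> bits=011011111111
Not inserted: elk — query each against bits=011011111111:
query elk: checks bit4=1, bit5=1, bit7=1 (all 1) -> maybe => FALSE POSITIVE
False positives (alphabetical): elk

Answer: elk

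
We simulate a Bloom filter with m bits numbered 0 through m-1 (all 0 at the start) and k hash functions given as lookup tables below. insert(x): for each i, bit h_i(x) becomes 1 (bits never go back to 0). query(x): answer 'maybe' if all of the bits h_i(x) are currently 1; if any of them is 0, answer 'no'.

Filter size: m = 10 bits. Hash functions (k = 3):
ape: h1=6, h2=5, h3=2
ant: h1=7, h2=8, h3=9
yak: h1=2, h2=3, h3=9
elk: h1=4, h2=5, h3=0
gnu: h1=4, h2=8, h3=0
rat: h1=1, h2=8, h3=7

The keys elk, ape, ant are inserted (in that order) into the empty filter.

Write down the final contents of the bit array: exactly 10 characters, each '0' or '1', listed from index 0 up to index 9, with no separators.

Answer: 1010111111

Derivation:
Start: bits=0000000000
After insert 'elk': sets bits 0 4 5 -> bits=1000110000
After insert 'ape': sets bits 2 5 6 -> bits=1010111000
After insert 'ant': sets bits 7 8 9 -> bits=1010111111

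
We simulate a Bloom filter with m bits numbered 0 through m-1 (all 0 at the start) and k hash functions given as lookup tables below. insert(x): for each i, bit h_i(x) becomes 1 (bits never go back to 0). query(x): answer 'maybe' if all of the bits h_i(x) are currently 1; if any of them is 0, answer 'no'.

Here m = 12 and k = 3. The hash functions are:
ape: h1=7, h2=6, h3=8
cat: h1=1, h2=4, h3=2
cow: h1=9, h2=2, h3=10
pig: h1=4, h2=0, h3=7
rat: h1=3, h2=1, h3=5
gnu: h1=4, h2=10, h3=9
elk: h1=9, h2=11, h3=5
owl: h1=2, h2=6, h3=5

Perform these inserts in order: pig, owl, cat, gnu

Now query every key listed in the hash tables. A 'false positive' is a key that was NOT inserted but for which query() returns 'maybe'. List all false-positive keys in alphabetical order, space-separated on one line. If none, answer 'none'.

Answer: cow

Derivation:
Start: bits=000000000000
After insert 'pig': sets bits 0 4 7 -> bits=100010010000
After insert 'owl': sets bits 2 5 6 -> bits=101011110000
After insert 'cat': sets bits 1 2 4 -> bits=111011110000
After insert 'gnu': sets bits 4 9 10 -> bits=111011110110
Not inserted: ape cow elk rat — query each against bits=111011110110:
query ape: checks bit6=1, bit7=1, bit8=0 (has a 0) -> no => not a false positive
query cow: checks bit2=1, bit9=1, bit10=1 (all 1) -> maybe => FALSE POSITIVE
query elk: checks bit5=1, bit9=1, bit11=0 (has a 0) -> no => not a false positive
query rat: checks bit1=1, bit3=0, bit5=1 (has a 0) -> no => not a false positive
False positives (alphabetical): cow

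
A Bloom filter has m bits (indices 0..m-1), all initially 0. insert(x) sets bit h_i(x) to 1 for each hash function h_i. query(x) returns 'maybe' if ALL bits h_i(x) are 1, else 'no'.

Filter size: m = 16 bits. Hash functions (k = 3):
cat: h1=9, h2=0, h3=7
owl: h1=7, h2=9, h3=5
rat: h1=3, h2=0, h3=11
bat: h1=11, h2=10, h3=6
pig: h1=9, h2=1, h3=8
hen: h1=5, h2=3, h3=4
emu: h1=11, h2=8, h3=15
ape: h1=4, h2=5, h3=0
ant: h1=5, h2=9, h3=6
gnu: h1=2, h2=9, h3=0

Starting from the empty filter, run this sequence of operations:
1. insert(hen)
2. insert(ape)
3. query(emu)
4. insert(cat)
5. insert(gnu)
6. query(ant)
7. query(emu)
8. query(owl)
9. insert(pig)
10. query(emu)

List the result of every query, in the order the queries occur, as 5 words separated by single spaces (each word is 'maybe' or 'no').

Start: bits=0000000000000000
Op 1: insert hen -> sets bits 3 4 5 -> bits=0001110000000000
Op 2: insert ape -> sets bits 0 4 5 -> bits=1001110000000000
Op 3: query emu -> checks bit8=0, bit11=0, bit15=0 (has a 0) -> no
Op 4: insert cat -> sets bits 0 7 9 -> bits=1001110101000000
Op 5: insert gnu -> sets bits 0 2 9 -> bits=1011110101000000
Op 6: query ant -> checks bit5=1, bit6=0, bit9=1 (has a 0) -> no
Op 7: query emu -> checks bit8=0, bit11=0, bit15=0 (has a 0) -> no
Op 8: query owl -> checks bit5=1, bit7=1, bit9=1 (all 1) -> maybe
Op 9: insert pig -> sets bits 1 8 9 -> bits=1111110111000000
Op 10: query emu -> checks bit8=1, bit11=0, bit15=0 (has a 0) -> no
Query results in order: no no no maybe no

Answer: no no no maybe no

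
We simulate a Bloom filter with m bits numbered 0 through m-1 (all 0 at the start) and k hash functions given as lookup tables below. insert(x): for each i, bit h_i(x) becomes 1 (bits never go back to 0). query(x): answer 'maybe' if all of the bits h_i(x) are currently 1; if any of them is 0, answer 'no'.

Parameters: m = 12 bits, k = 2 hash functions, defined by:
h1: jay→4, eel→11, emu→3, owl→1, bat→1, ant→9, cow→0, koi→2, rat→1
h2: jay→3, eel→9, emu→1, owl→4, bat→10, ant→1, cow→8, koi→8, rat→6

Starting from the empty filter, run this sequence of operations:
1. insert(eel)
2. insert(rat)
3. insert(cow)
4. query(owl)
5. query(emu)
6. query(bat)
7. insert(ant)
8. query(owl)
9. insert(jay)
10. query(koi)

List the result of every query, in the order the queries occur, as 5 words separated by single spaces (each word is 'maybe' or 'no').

Answer: no no no no no

Derivation:
Start: bits=000000000000
Op 1: insert eel -> sets bits 9 11 -> bits=000000000101
Op 2: insert rat -> sets bits 1 6 -> bits=010000100101
Op 3: insert cow -> sets bits 0 8 -> bits=110000101101
Op 4: query owl -> checks bit1=1, bit4=0 (has a 0) -> no
Op 5: query emu -> checks bit1=1, bit3=0 (has a 0) -> no
Op 6: query bat -> checks bit1=1, bit10=0 (has a 0) -> no
Op 7: insert ant -> sets bits 1 9 -> bits=110000101101
Op 8: query owl -> checks bit1=1, bit4=0 (has a 0) -> no
Op 9: insert jay -> sets bits 3 4 -> bits=110110101101
Op 10: query koi -> checks bit2=0, bit8=1 (has a 0) -> no
Query results in order: no no no no no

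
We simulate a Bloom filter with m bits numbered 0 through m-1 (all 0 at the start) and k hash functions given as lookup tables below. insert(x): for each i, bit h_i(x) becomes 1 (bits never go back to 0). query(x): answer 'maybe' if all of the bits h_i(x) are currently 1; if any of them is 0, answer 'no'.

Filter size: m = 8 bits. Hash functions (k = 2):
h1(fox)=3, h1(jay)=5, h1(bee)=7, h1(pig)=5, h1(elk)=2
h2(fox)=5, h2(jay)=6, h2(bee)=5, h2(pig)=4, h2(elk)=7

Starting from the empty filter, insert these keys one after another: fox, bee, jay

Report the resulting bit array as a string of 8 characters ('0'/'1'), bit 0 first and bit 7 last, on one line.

Start: bits=00000000
After insert 'fox': sets bits 3 5 -> bits=00010100
After insert 'bee': sets bits 5 7 -> bits=00010101
After insert 'jay': sets bits 5 6 -> bits=00010111

Answer: 00010111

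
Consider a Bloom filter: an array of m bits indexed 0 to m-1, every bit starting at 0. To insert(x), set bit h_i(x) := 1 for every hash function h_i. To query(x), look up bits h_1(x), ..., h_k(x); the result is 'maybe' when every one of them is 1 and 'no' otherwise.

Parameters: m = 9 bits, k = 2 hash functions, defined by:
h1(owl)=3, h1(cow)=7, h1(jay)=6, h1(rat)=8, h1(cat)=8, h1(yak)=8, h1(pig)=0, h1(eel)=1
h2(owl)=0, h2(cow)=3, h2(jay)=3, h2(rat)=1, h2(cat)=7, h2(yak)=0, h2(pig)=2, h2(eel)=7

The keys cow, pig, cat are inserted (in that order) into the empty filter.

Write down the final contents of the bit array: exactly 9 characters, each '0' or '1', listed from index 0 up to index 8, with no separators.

Start: bits=000000000
After insert 'cow': sets bits 3 7 -> bits=000100010
After insert 'pig': sets bits 0 2 -> bits=101100010
After insert 'cat': sets bits 7 8 -> bits=101100011

Answer: 101100011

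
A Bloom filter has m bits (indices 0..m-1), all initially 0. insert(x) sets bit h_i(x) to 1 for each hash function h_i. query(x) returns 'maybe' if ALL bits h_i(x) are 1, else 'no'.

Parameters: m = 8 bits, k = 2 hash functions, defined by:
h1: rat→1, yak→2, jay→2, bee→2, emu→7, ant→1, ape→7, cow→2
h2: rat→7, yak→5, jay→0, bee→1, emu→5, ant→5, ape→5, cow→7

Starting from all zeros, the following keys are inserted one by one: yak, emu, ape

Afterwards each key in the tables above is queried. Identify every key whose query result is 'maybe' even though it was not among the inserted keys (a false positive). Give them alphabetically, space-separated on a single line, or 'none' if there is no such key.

Answer: cow

Derivation:
Start: bits=00000000
After insert 'yak': sets bits 2 5 -> bits=00100100
After insert 'emu': sets bits 5 7 -> bits=00100101
After insert 'ape': sets bits 5 7 -> bits=00100101
Not inserted: ant bee cow jay rat — query each against bits=00100101:
query ant: checks bit1=0, bit5=1 (has a 0) -> no => not a false positive
query bee: checks bit1=0, bit2=1 (has a 0) -> no => not a false positive
query cow: checks bit2=1, bit7=1 (all 1) -> maybe => FALSE POSITIVE
query jay: checks bit0=0, bit2=1 (has a 0) -> no => not a false positive
query rat: checks bit1=0, bit7=1 (has a 0) -> no => not a false positive
False positives (alphabetical): cow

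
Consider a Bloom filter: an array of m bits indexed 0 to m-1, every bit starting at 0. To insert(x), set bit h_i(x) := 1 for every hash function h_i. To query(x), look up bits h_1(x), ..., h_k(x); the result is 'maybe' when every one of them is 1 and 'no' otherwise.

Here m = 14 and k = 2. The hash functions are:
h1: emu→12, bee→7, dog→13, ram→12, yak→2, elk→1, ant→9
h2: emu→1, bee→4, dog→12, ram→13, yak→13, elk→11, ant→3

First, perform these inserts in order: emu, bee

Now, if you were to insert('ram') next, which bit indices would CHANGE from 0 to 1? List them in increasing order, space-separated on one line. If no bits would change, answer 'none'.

Answer: 13

Derivation:
Start: bits=00000000000000
After insert 'emu': sets bits 1 12 -> bits=01000000000010
After insert 'bee': sets bits 4 7 -> bits=01001001000010
insert 'ram' would touch bits 12 13; currently bit12=1, bit13=0
Bits that are 0 among those (would change 0->1): 13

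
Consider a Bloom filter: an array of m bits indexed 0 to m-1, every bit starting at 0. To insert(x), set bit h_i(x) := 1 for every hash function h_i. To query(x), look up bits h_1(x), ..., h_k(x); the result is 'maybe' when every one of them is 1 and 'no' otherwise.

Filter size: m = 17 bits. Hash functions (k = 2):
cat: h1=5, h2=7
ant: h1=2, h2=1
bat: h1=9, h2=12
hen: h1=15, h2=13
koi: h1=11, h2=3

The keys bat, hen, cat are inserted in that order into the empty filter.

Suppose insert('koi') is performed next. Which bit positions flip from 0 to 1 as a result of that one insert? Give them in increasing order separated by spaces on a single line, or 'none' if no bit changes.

Start: bits=00000000000000000
After insert 'bat': sets bits 9 12 -> bits=00000000010010000
After insert 'hen': sets bits 13 15 -> bits=00000000010011010
After insert 'cat': sets bits 5 7 -> bits=00000101010011010
insert 'koi' would touch bits 3 11; currently bit3=0, bit11=0
Bits that are 0 among those (would change 0->1): 3 11

Answer: 3 11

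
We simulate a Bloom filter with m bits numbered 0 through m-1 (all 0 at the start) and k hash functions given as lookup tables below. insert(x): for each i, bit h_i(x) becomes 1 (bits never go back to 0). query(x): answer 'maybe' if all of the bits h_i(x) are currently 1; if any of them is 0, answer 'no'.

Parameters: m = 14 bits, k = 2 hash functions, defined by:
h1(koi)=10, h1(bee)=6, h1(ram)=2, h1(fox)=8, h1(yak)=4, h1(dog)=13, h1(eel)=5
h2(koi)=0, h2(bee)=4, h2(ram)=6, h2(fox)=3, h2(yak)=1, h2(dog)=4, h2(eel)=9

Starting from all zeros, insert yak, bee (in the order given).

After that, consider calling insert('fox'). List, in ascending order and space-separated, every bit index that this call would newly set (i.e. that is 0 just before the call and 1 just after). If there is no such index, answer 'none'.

Start: bits=00000000000000
After insert 'yak': sets bits 1 4 -> bits=01001000000000
After insert 'bee': sets bits 4 6 -> bits=01001010000000
insert 'fox' would touch bits 3 8; currently bit3=0, bit8=0
Bits that are 0 among those (would change 0->1): 3 8

Answer: 3 8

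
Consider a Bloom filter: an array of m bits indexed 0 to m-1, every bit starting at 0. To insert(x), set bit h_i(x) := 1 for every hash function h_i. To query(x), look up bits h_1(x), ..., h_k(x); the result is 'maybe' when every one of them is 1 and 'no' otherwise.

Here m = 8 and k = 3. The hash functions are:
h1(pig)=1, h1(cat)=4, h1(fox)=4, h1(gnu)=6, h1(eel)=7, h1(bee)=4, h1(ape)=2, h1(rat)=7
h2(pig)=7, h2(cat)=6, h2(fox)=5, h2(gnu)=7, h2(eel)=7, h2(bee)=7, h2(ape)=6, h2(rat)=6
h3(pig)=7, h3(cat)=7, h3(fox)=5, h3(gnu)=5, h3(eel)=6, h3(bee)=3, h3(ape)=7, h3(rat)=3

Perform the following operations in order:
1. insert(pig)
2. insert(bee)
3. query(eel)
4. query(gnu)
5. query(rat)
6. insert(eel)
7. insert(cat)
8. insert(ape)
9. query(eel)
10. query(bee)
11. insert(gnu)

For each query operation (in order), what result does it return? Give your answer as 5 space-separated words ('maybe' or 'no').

Answer: no no no maybe maybe

Derivation:
Start: bits=00000000
Op 1: insert pig -> sets bits 1 7 -> bits=01000001
Op 2: insert bee -> sets bits 3 4 7 -> bits=01011001
Op 3: query eel -> checks bit6=0, bit7=1 (has a 0) -> no
Op 4: query gnu -> checks bit5=0, bit6=0, bit7=1 (has a 0) -> no
Op 5: query rat -> checks bit3=1, bit6=0, bit7=1 (has a 0) -> no
Op 6: insert eel -> sets bits 6 7 -> bits=01011011
Op 7: insert cat -> sets bits 4 6 7 -> bits=01011011
Op 8: insert ape -> sets bits 2 6 7 -> bits=01111011
Op 9: query eel -> checks bit6=1, bit7=1 (all 1) -> maybe
Op 10: query bee -> checks bit3=1, bit4=1, bit7=1 (all 1) -> maybe
Op 11: insert gnu -> sets bits 5 6 7 -> bits=01111111
Query results in order: no no no maybe maybe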